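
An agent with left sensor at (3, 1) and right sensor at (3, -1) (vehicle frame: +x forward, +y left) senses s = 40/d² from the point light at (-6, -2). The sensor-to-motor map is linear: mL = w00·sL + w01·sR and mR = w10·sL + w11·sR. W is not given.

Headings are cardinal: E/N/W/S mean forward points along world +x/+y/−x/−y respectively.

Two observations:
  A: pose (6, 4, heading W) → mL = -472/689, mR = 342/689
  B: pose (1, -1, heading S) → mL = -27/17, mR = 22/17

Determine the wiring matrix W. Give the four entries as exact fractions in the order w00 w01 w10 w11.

-1 -1 1/2 1

obs A: pose=(6,4,W) → sL=20/53, sR=4/13, mL=-472/689, mR=342/689
obs B: pose=(1,-1,S) → sL=10/17, sR=1, mL=-27/17, mR=22/17
sensor matrix S = [[20/53, 4/13], [10/17, 1]]; det S = 2300/11713
solve [mL_A; mL_B] = S·[w00; w01] and [mR_A; mR_B] = S·[w10; w11]:
  w00 = -1, w01 = -1, w10 = 1/2, w11 = 1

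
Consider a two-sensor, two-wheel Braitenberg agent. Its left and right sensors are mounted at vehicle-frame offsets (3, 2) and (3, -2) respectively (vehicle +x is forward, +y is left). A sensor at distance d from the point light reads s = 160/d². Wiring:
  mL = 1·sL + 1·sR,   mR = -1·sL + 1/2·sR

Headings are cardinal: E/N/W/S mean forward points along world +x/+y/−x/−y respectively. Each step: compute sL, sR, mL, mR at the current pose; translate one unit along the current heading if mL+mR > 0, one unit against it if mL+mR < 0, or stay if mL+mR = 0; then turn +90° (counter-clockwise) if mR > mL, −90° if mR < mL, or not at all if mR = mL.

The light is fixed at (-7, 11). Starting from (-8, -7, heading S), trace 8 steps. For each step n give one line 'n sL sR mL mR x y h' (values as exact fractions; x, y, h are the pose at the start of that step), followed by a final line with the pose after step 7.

n=0: pose=(-8,-7,S); sL=80/221, sR=16/45; mL=7136/9945, mR=-1832/9945; mL+mR=8/15 → advance +1; mR−mL=-8968/9945 → turn -1·90°
n=1: pose=(-8,-8,W); sL=160/457, sR=32/61; mL=24384/27877, mR=-2448/27877; mL+mR=48/61 → advance +1; mR−mL=-26832/27877 → turn -1·90°
n=2: pose=(-9,-8,N); sL=10/17, sR=5/8; mL=165/136, mR=-75/272; mL+mR=15/16 → advance +1; mR−mL=-405/272 → turn -1·90°
n=3: pose=(-9,-7,E); sL=160/257, sR=160/401; mL=105280/103057, mR=-43600/103057; mL+mR=240/401 → advance +1; mR−mL=-148880/103057 → turn -1·90°
n=4: pose=(-8,-7,S); sL=80/221, sR=16/45; mL=7136/9945, mR=-1832/9945; mL+mR=8/15 → advance +1; mR−mL=-8968/9945 → turn -1·90°
n=5: pose=(-8,-8,W); sL=160/457, sR=32/61; mL=24384/27877, mR=-2448/27877; mL+mR=48/61 → advance +1; mR−mL=-26832/27877 → turn -1·90°
n=6: pose=(-9,-8,N); sL=10/17, sR=5/8; mL=165/136, mR=-75/272; mL+mR=15/16 → advance +1; mR−mL=-405/272 → turn -1·90°
n=7: pose=(-9,-7,E); sL=160/257, sR=160/401; mL=105280/103057, mR=-43600/103057; mL+mR=240/401 → advance +1; mR−mL=-148880/103057 → turn -1·90°

0 80/221 16/45 7136/9945 -1832/9945 -8 -7 S
1 160/457 32/61 24384/27877 -2448/27877 -8 -8 W
2 10/17 5/8 165/136 -75/272 -9 -8 N
3 160/257 160/401 105280/103057 -43600/103057 -9 -7 E
4 80/221 16/45 7136/9945 -1832/9945 -8 -7 S
5 160/457 32/61 24384/27877 -2448/27877 -8 -8 W
6 10/17 5/8 165/136 -75/272 -9 -8 N
7 160/257 160/401 105280/103057 -43600/103057 -9 -7 E
final -8 -7 S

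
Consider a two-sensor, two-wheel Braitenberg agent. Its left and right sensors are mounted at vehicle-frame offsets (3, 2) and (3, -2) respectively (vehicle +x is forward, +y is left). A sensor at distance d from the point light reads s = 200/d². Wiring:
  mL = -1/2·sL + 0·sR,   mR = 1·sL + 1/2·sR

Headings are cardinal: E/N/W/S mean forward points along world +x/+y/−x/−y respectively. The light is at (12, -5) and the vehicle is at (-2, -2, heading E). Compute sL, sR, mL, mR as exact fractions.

left sensor world pos  = (1, 0); dL² = 146
right sensor world pos = (1, -4); dR² = 122
sL = 200/146 = 100/73
sR = 200/122 = 100/61
mL = -1/2·sL + 0·sR = -50/73
mR = 1·sL + 1/2·sR = 9750/4453

100/73 100/61 -50/73 9750/4453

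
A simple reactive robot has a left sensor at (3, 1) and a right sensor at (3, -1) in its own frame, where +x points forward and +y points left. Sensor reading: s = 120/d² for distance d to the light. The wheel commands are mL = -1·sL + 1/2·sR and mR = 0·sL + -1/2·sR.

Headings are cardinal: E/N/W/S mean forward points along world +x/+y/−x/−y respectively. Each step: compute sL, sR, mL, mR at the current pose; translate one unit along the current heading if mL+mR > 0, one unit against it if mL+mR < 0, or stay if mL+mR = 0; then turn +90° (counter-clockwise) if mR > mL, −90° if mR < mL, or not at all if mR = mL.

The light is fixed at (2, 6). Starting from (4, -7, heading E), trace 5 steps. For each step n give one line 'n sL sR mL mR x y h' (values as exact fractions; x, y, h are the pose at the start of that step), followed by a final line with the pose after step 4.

0 120/169 120/221 -1260/2873 -60/221 4 -7 E
1 6/5 15/13 -81/130 -15/26 3 -7 N
2 120/229 120/173 -7020/39617 -60/173 3 -8 W
3 60/61 12/13 -414/793 -6/13 4 -8 N
4 120/257 120/197 -8220/50629 -60/197 4 -9 W
final 5 -9 N

n=0: pose=(4,-7,E); sL=120/169, sR=120/221; mL=-1260/2873, mR=-60/221; mL+mR=-120/169 → advance -1; mR−mL=480/2873 → turn +1·90°
n=1: pose=(3,-7,N); sL=6/5, sR=15/13; mL=-81/130, mR=-15/26; mL+mR=-6/5 → advance -1; mR−mL=3/65 → turn +1·90°
n=2: pose=(3,-8,W); sL=120/229, sR=120/173; mL=-7020/39617, mR=-60/173; mL+mR=-120/229 → advance -1; mR−mL=-6720/39617 → turn -1·90°
n=3: pose=(4,-8,N); sL=60/61, sR=12/13; mL=-414/793, mR=-6/13; mL+mR=-60/61 → advance -1; mR−mL=48/793 → turn +1·90°
n=4: pose=(4,-9,W); sL=120/257, sR=120/197; mL=-8220/50629, mR=-60/197; mL+mR=-120/257 → advance -1; mR−mL=-7200/50629 → turn -1·90°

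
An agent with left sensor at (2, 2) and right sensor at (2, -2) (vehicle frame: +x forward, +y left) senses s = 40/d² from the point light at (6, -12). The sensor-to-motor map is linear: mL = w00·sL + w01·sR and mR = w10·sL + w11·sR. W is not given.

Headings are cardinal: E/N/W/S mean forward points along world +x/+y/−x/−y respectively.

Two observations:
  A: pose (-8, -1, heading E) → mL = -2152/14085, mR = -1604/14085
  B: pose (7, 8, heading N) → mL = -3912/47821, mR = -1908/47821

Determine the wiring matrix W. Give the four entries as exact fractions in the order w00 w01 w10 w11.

obs A: pose=(-8,-1,E) → sL=40/313, sR=8/45, mL=-2152/14085, mR=-1604/14085
obs B: pose=(7,8,N) → sL=8/97, sR=40/493, mL=-3912/47821, mR=-1908/47821
sensor matrix S = [[40/313, 8/45], [8/97, 40/493]]; det S = -2891776/673558785
solve [mL_A; mL_B] = S·[w00; w01] and [mR_A; mR_B] = S·[w10; w11]:
  w00 = -1/2, w01 = -1/2, w10 = 1/2, w11 = -1

-1/2 -1/2 1/2 -1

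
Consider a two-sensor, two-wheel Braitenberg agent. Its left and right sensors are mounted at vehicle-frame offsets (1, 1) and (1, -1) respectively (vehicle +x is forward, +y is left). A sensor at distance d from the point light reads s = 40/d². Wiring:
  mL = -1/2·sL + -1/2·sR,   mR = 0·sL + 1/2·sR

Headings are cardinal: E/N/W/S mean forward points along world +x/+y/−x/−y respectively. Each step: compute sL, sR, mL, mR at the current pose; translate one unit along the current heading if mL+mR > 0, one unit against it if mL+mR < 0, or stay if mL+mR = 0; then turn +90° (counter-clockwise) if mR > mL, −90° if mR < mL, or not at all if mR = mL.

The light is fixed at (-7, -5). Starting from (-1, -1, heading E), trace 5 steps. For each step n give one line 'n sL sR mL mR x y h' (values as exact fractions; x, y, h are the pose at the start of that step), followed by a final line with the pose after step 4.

n=0: pose=(-1,-1,E); sL=20/37, sR=20/29; mL=-660/1073, mR=10/29; mL+mR=-10/37 → advance -1; mR−mL=1030/1073 → turn +1·90°
n=1: pose=(-2,-1,N); sL=40/41, sR=40/61; mL=-2040/2501, mR=20/61; mL+mR=-20/41 → advance -1; mR−mL=2860/2501 → turn +1·90°
n=2: pose=(-2,-2,W); sL=2, sR=5/4; mL=-13/8, mR=5/8; mL+mR=-1 → advance -1; mR−mL=9/4 → turn +1·90°
n=3: pose=(-1,-2,S); sL=40/53, sR=40/29; mL=-1640/1537, mR=20/29; mL+mR=-20/53 → advance -1; mR−mL=2700/1537 → turn +1·90°
n=4: pose=(-1,-1,E); sL=20/37, sR=20/29; mL=-660/1073, mR=10/29; mL+mR=-10/37 → advance -1; mR−mL=1030/1073 → turn +1·90°

0 20/37 20/29 -660/1073 10/29 -1 -1 E
1 40/41 40/61 -2040/2501 20/61 -2 -1 N
2 2 5/4 -13/8 5/8 -2 -2 W
3 40/53 40/29 -1640/1537 20/29 -1 -2 S
4 20/37 20/29 -660/1073 10/29 -1 -1 E
final -2 -1 N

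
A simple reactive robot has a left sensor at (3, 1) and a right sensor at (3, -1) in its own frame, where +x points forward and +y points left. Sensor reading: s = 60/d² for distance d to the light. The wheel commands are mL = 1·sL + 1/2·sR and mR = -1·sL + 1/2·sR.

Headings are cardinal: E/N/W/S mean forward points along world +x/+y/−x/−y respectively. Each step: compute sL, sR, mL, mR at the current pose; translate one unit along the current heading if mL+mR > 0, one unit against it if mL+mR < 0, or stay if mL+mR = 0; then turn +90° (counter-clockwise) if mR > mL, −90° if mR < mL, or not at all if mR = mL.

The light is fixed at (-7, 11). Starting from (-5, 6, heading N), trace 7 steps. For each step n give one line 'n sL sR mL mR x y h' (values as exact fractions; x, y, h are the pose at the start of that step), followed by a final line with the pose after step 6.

n=0: pose=(-5,6,N); sL=12, sR=60/13; mL=186/13, mR=-126/13; mL+mR=60/13 → advance +1; mR−mL=-24 → turn -1·90°
n=1: pose=(-5,7,E); sL=30/17, sR=6/5; mL=201/85, mR=-99/85; mL+mR=6/5 → advance +1; mR−mL=-60/17 → turn -1·90°
n=2: pose=(-4,7,S); sL=12/13, sR=60/53; mL=1026/689, mR=-246/689; mL+mR=60/53 → advance +1; mR−mL=-24/13 → turn -1·90°
n=3: pose=(-4,6,W); sL=5/3, sR=15/4; mL=85/24, mR=5/24; mL+mR=15/4 → advance +1; mR−mL=-10/3 → turn -1·90°
n=4: pose=(-5,6,N); sL=12, sR=60/13; mL=186/13, mR=-126/13; mL+mR=60/13 → advance +1; mR−mL=-24 → turn -1·90°
n=5: pose=(-5,7,E); sL=30/17, sR=6/5; mL=201/85, mR=-99/85; mL+mR=6/5 → advance +1; mR−mL=-60/17 → turn -1·90°
n=6: pose=(-4,7,S); sL=12/13, sR=60/53; mL=1026/689, mR=-246/689; mL+mR=60/53 → advance +1; mR−mL=-24/13 → turn -1·90°

0 12 60/13 186/13 -126/13 -5 6 N
1 30/17 6/5 201/85 -99/85 -5 7 E
2 12/13 60/53 1026/689 -246/689 -4 7 S
3 5/3 15/4 85/24 5/24 -4 6 W
4 12 60/13 186/13 -126/13 -5 6 N
5 30/17 6/5 201/85 -99/85 -5 7 E
6 12/13 60/53 1026/689 -246/689 -4 7 S
final -4 6 W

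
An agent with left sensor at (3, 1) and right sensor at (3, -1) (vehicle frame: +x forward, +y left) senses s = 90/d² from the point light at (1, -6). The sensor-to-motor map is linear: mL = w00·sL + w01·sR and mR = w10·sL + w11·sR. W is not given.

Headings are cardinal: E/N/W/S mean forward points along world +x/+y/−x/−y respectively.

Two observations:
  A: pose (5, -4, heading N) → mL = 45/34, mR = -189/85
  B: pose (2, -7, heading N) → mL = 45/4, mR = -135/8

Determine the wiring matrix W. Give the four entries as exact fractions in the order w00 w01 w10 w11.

1/2 0 -1/2 -1/2

obs A: pose=(5,-4,N) → sL=45/17, sR=9/5, mL=45/34, mR=-189/85
obs B: pose=(2,-7,N) → sL=45/2, sR=45/4, mL=45/4, mR=-135/8
sensor matrix S = [[45/17, 9/5], [45/2, 45/4]]; det S = -729/68
solve [mL_A; mL_B] = S·[w00; w01] and [mR_A; mR_B] = S·[w10; w11]:
  w00 = 1/2, w01 = 0, w10 = -1/2, w11 = -1/2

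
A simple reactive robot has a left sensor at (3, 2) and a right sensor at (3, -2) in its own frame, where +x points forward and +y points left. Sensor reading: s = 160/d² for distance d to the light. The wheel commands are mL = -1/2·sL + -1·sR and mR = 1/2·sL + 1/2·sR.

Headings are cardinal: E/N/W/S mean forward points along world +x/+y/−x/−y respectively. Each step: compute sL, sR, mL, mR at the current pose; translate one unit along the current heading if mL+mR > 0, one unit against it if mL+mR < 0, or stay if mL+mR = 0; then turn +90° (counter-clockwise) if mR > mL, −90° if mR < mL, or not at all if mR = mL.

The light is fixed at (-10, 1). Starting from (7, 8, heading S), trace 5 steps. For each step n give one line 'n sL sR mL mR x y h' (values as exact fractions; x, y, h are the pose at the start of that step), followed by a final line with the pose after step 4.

0 160/377 160/241 -79600/90857 49440/90857 7 8 S
1 8/25 40/109 -1436/2725 936/2725 7 9 E
2 160/317 32/89 -17264/28213 12192/28213 6 9 N
3 80/97 16/25 -2552/2425 1776/2425 6 8 W
4 160/377 160/241 -79600/90857 49440/90857 7 8 S
final 7 9 E

n=0: pose=(7,8,S); sL=160/377, sR=160/241; mL=-79600/90857, mR=49440/90857; mL+mR=-80/241 → advance -1; mR−mL=129040/90857 → turn +1·90°
n=1: pose=(7,9,E); sL=8/25, sR=40/109; mL=-1436/2725, mR=936/2725; mL+mR=-20/109 → advance -1; mR−mL=2372/2725 → turn +1·90°
n=2: pose=(6,9,N); sL=160/317, sR=32/89; mL=-17264/28213, mR=12192/28213; mL+mR=-16/89 → advance -1; mR−mL=29456/28213 → turn +1·90°
n=3: pose=(6,8,W); sL=80/97, sR=16/25; mL=-2552/2425, mR=1776/2425; mL+mR=-8/25 → advance -1; mR−mL=4328/2425 → turn +1·90°
n=4: pose=(7,8,S); sL=160/377, sR=160/241; mL=-79600/90857, mR=49440/90857; mL+mR=-80/241 → advance -1; mR−mL=129040/90857 → turn +1·90°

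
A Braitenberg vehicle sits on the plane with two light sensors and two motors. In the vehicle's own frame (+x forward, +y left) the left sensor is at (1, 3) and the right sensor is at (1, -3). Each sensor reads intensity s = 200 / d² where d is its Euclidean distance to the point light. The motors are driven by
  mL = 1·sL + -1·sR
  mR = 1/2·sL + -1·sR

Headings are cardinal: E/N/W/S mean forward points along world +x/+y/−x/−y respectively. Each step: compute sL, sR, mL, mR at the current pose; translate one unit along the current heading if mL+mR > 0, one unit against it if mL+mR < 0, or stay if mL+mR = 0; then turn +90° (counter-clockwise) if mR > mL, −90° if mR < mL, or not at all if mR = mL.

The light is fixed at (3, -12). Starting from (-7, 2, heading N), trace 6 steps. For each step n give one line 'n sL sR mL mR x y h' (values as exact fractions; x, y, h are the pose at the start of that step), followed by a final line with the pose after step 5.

0 100/197 100/137 -6000/26989 -12850/26989 -7 2 N
1 200/337 200/181 -31200/60997 -49300/60997 -7 1 E
2 25/26 10/17 165/442 -95/884 -8 1 S
3 8/9 200/369 128/369 -4/41 -8 0 W
4 100/197 4/5 -288/985 -538/985 -9 0 N
5 200/317 40/37 -5280/11729 -8980/11729 -9 -1 E
final -10 -1 S

n=0: pose=(-7,2,N); sL=100/197, sR=100/137; mL=-6000/26989, mR=-12850/26989; mL+mR=-18850/26989 → advance -1; mR−mL=-50/197 → turn -1·90°
n=1: pose=(-7,1,E); sL=200/337, sR=200/181; mL=-31200/60997, mR=-49300/60997; mL+mR=-80500/60997 → advance -1; mR−mL=-100/337 → turn -1·90°
n=2: pose=(-8,1,S); sL=25/26, sR=10/17; mL=165/442, mR=-95/884; mL+mR=235/884 → advance +1; mR−mL=-25/52 → turn -1·90°
n=3: pose=(-8,0,W); sL=8/9, sR=200/369; mL=128/369, mR=-4/41; mL+mR=92/369 → advance +1; mR−mL=-4/9 → turn -1·90°
n=4: pose=(-9,0,N); sL=100/197, sR=4/5; mL=-288/985, mR=-538/985; mL+mR=-826/985 → advance -1; mR−mL=-50/197 → turn -1·90°
n=5: pose=(-9,-1,E); sL=200/317, sR=40/37; mL=-5280/11729, mR=-8980/11729; mL+mR=-14260/11729 → advance -1; mR−mL=-100/317 → turn -1·90°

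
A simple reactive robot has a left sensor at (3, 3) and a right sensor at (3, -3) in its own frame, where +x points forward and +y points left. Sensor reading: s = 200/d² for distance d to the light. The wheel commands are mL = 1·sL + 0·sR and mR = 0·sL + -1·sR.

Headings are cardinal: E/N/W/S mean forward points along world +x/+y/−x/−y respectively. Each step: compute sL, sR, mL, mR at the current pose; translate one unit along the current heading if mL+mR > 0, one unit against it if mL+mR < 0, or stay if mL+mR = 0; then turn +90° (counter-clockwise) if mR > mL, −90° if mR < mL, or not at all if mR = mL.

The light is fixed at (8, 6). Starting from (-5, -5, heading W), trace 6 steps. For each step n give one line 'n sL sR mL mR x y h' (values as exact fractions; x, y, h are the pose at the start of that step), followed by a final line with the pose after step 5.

n=0: pose=(-5,-5,W); sL=50/113, sR=5/8; mL=50/113, mR=-5/8; mL+mR=-165/904 → advance -1; mR−mL=-965/904 → turn -1·90°
n=1: pose=(-4,-5,N); sL=200/289, sR=40/29; mL=200/289, mR=-40/29; mL+mR=-5760/8381 → advance -1; mR−mL=-17360/8381 → turn -1·90°
n=2: pose=(-4,-6,E); sL=100/81, sR=100/153; mL=100/81, mR=-100/153; mL+mR=800/1377 → advance +1; mR−mL=-2600/1377 → turn -1·90°
n=3: pose=(-3,-6,S); sL=200/289, sR=200/421; mL=200/289, mR=-200/421; mL+mR=26400/121669 → advance +1; mR−mL=-142000/121669 → turn -1·90°
n=4: pose=(-3,-7,W); sL=50/113, sR=25/37; mL=50/113, mR=-25/37; mL+mR=-975/4181 → advance -1; mR−mL=-4675/4181 → turn -1·90°
n=5: pose=(-2,-7,N); sL=200/269, sR=200/149; mL=200/269, mR=-200/149; mL+mR=-24000/40081 → advance -1; mR−mL=-83600/40081 → turn -1·90°

0 50/113 5/8 50/113 -5/8 -5 -5 W
1 200/289 40/29 200/289 -40/29 -4 -5 N
2 100/81 100/153 100/81 -100/153 -4 -6 E
3 200/289 200/421 200/289 -200/421 -3 -6 S
4 50/113 25/37 50/113 -25/37 -3 -7 W
5 200/269 200/149 200/269 -200/149 -2 -7 N
final -2 -8 E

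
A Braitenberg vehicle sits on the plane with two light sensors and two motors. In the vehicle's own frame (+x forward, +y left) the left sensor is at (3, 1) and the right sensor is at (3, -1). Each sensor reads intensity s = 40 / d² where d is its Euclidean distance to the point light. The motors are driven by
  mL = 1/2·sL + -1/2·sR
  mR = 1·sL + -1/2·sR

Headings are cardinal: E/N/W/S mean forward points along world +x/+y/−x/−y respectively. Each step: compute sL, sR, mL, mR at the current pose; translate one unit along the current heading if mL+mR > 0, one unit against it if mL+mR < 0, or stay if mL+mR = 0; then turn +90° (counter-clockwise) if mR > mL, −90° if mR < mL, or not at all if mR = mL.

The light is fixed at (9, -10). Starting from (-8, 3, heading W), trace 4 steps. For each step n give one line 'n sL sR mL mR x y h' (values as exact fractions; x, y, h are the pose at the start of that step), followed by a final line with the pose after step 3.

n=0: pose=(-8,3,W); sL=5/68, sR=10/149; mL=65/20264, mR=405/10132; mL+mR=875/20264 → advance +1; mR−mL=5/136 → turn +1·90°
n=1: pose=(-9,3,S); sL=40/389, sR=40/461; mL=1440/179329, mR=10660/179329; mL+mR=12100/179329 → advance +1; mR−mL=20/389 → turn +1·90°
n=2: pose=(-9,2,E); sL=20/197, sR=20/173; mL=-240/34081, mR=1490/34081; mL+mR=1250/34081 → advance +1; mR−mL=10/197 → turn +1·90°
n=3: pose=(-8,2,N); sL=40/549, sR=40/481; mL=-1360/264069, mR=8260/264069; mL+mR=2300/88023 → advance +1; mR−mL=20/549 → turn +1·90°

0 5/68 10/149 65/20264 405/10132 -8 3 W
1 40/389 40/461 1440/179329 10660/179329 -9 3 S
2 20/197 20/173 -240/34081 1490/34081 -9 2 E
3 40/549 40/481 -1360/264069 8260/264069 -8 2 N
final -8 3 W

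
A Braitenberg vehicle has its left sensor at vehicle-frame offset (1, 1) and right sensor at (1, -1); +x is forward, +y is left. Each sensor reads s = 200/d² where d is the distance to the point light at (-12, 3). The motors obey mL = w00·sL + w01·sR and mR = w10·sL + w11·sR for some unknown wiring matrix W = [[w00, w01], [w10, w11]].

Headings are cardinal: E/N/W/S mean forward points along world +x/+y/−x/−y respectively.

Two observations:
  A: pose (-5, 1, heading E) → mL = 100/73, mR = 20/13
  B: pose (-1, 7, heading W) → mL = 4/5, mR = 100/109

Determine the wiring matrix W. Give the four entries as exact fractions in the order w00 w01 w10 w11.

obs A: pose=(-5,1,E) → sL=40/13, sR=200/73, mL=100/73, mR=20/13
obs B: pose=(-1,7,W) → sL=200/109, sR=8/5, mL=4/5, mR=100/109
sensor matrix S = [[40/13, 200/73], [200/109, 8/5]]; det S = -10752/103441
solve [mL_A; mL_B] = S·[w00; w01] and [mR_A; mR_B] = S·[w10; w11]:
  w00 = 0, w01 = 1/2, w10 = 1/2, w11 = 0

0 1/2 1/2 0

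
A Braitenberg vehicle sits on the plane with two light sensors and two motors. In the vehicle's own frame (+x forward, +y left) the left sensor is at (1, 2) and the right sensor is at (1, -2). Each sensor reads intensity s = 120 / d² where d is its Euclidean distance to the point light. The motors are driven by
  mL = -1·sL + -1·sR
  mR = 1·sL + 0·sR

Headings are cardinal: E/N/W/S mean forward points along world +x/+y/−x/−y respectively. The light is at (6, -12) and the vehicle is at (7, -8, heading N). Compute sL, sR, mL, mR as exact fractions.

60/13 60/17 -1800/221 60/13

left sensor world pos  = (5, -7); dL² = 26
right sensor world pos = (9, -7); dR² = 34
sL = 120/26 = 60/13
sR = 120/34 = 60/17
mL = -1·sL + -1·sR = -1800/221
mR = 1·sL + 0·sR = 60/13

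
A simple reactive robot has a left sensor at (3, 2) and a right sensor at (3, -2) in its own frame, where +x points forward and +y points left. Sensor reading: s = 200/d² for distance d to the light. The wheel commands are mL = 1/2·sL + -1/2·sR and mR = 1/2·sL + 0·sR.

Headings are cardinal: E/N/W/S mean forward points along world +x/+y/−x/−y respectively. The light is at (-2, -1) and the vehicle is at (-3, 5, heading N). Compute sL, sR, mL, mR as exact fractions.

left sensor world pos  = (-5, 8); dL² = 90
right sensor world pos = (-1, 8); dR² = 82
sL = 200/90 = 20/9
sR = 200/82 = 100/41
mL = 1/2·sL + -1/2·sR = -40/369
mR = 1/2·sL + 0·sR = 10/9

20/9 100/41 -40/369 10/9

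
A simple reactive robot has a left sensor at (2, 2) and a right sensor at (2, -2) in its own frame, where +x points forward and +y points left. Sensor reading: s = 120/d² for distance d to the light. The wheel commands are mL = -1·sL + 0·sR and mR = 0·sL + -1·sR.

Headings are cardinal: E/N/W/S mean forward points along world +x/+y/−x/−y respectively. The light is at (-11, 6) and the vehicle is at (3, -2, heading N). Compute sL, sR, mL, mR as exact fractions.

2/3 30/73 -2/3 -30/73

left sensor world pos  = (1, 0); dL² = 180
right sensor world pos = (5, 0); dR² = 292
sL = 120/180 = 2/3
sR = 120/292 = 30/73
mL = -1·sL + 0·sR = -2/3
mR = 0·sL + -1·sR = -30/73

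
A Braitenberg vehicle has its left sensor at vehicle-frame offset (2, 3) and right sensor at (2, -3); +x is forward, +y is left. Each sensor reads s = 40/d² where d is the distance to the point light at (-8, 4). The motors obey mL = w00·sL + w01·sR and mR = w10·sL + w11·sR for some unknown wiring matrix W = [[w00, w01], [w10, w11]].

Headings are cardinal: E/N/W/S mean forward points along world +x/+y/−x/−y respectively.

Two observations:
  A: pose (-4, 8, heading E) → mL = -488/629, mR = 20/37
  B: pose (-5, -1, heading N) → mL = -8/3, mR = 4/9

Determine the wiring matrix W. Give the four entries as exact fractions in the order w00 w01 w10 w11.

-1/2 -1/2 0 1/2

obs A: pose=(-4,8,E) → sL=8/17, sR=40/37, mL=-488/629, mR=20/37
obs B: pose=(-5,-1,N) → sL=40/9, sR=8/9, mL=-8/3, mR=4/9
sensor matrix S = [[8/17, 40/37], [40/9, 8/9]]; det S = -24832/5661
solve [mL_A; mL_B] = S·[w00; w01] and [mR_A; mR_B] = S·[w10; w11]:
  w00 = -1/2, w01 = -1/2, w10 = 0, w11 = 1/2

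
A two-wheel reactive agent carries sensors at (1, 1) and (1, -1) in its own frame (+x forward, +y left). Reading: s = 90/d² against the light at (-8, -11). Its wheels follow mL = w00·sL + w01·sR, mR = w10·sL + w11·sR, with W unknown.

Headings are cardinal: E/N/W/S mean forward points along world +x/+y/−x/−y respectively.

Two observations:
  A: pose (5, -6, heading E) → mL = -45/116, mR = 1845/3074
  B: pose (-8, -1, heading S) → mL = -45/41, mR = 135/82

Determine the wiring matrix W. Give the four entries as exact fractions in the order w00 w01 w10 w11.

-1 0 1 1/2

obs A: pose=(5,-6,E) → sL=45/116, sR=45/106, mL=-45/116, mR=1845/3074
obs B: pose=(-8,-1,S) → sL=45/41, sR=45/41, mL=-45/41, mR=135/82
sensor matrix S = [[45/116, 45/106], [45/41, 45/41]]; det S = -10125/252068
solve [mL_A; mL_B] = S·[w00; w01] and [mR_A; mR_B] = S·[w10; w11]:
  w00 = -1, w01 = 0, w10 = 1, w11 = 1/2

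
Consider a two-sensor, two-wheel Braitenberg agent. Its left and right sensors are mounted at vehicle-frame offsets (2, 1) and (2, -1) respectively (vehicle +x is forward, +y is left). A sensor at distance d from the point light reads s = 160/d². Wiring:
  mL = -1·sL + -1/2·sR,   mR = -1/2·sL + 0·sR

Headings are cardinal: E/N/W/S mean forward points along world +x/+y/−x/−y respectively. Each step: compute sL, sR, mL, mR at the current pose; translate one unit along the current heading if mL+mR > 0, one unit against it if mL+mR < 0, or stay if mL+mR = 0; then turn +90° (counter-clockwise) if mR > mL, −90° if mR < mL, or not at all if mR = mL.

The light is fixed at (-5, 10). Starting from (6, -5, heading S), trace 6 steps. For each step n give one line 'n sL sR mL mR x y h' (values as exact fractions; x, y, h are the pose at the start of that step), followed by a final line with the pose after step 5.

0 160/433 160/389 -96880/168437 -80/433 6 -5 S
1 80/169 80/197 -22520/33293 -40/169 6 -4 E
2 32/45 32/53 -2416/2385 -16/45 5 -4 N
3 1/2 8/13 -21/26 -1/4 5 -5 W
4 160/433 160/389 -96880/168437 -80/433 6 -5 S
5 80/169 80/197 -22520/33293 -40/169 6 -4 E
final 5 -4 N

n=0: pose=(6,-5,S); sL=160/433, sR=160/389; mL=-96880/168437, mR=-80/433; mL+mR=-128000/168437 → advance -1; mR−mL=65760/168437 → turn +1·90°
n=1: pose=(6,-4,E); sL=80/169, sR=80/197; mL=-22520/33293, mR=-40/169; mL+mR=-30400/33293 → advance -1; mR−mL=14640/33293 → turn +1·90°
n=2: pose=(5,-4,N); sL=32/45, sR=32/53; mL=-2416/2385, mR=-16/45; mL+mR=-1088/795 → advance -1; mR−mL=1568/2385 → turn +1·90°
n=3: pose=(5,-5,W); sL=1/2, sR=8/13; mL=-21/26, mR=-1/4; mL+mR=-55/52 → advance -1; mR−mL=29/52 → turn +1·90°
n=4: pose=(6,-5,S); sL=160/433, sR=160/389; mL=-96880/168437, mR=-80/433; mL+mR=-128000/168437 → advance -1; mR−mL=65760/168437 → turn +1·90°
n=5: pose=(6,-4,E); sL=80/169, sR=80/197; mL=-22520/33293, mR=-40/169; mL+mR=-30400/33293 → advance -1; mR−mL=14640/33293 → turn +1·90°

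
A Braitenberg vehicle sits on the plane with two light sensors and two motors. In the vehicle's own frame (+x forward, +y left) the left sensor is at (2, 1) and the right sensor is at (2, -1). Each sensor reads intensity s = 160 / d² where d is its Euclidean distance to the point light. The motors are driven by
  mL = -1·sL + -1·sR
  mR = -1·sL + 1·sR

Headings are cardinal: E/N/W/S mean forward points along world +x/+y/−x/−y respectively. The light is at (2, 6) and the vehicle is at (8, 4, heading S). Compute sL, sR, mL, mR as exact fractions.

32/13 160/41 -3392/533 768/533

left sensor world pos  = (9, 2); dL² = 65
right sensor world pos = (7, 2); dR² = 41
sL = 160/65 = 32/13
sR = 160/41 = 160/41
mL = -1·sL + -1·sR = -3392/533
mR = -1·sL + 1·sR = 768/533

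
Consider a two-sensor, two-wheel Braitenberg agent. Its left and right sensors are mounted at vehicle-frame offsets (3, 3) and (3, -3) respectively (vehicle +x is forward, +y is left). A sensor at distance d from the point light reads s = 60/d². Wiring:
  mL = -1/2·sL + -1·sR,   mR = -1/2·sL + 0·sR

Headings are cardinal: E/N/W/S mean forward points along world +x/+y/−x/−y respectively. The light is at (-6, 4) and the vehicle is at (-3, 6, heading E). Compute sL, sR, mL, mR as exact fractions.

left sensor world pos  = (0, 9); dL² = 61
right sensor world pos = (0, 3); dR² = 37
sL = 60/61 = 60/61
sR = 60/37 = 60/37
mL = -1/2·sL + -1·sR = -4770/2257
mR = -1/2·sL + 0·sR = -30/61

60/61 60/37 -4770/2257 -30/61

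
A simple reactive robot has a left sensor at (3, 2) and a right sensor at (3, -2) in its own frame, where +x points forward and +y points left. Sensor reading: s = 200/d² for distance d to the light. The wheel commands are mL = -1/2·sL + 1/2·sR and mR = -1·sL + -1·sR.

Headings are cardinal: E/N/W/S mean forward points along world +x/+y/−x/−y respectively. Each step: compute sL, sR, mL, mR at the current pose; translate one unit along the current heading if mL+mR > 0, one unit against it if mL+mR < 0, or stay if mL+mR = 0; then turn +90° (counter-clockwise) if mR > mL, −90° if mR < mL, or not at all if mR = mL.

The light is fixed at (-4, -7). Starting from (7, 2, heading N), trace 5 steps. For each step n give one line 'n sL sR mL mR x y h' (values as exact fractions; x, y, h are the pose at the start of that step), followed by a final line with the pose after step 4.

n=0: pose=(7,2,N); sL=8/9, sR=200/313; mL=-352/2817, mR=-4304/2817; mL+mR=-1552/939 → advance -1; mR−mL=-3952/2817 → turn -1·90°
n=1: pose=(7,1,E); sL=25/37, sR=25/29; mL=100/1073, mR=-1650/1073; mL+mR=-1550/1073 → advance -1; mR−mL=-1750/1073 → turn -1·90°
n=2: pose=(6,1,S); sL=200/169, sR=200/89; mL=8000/15041, mR=-51600/15041; mL+mR=-43600/15041 → advance -1; mR−mL=-59600/15041 → turn -1·90°
n=3: pose=(6,2,W); sL=100/49, sR=20/17; mL=-360/833, mR=-2680/833; mL+mR=-3040/833 → advance -1; mR−mL=-2320/833 → turn -1·90°
n=4: pose=(7,2,N); sL=8/9, sR=200/313; mL=-352/2817, mR=-4304/2817; mL+mR=-1552/939 → advance -1; mR−mL=-3952/2817 → turn -1·90°

0 8/9 200/313 -352/2817 -4304/2817 7 2 N
1 25/37 25/29 100/1073 -1650/1073 7 1 E
2 200/169 200/89 8000/15041 -51600/15041 6 1 S
3 100/49 20/17 -360/833 -2680/833 6 2 W
4 8/9 200/313 -352/2817 -4304/2817 7 2 N
final 7 1 E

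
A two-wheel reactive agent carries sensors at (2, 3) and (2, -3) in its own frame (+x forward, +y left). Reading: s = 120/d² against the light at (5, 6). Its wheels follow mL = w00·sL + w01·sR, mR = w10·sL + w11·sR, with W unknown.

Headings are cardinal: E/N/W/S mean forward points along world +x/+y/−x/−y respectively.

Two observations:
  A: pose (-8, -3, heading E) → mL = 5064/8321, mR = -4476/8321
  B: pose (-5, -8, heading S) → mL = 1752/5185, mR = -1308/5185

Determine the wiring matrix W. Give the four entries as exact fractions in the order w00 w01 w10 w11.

obs A: pose=(-8,-3,E) → sL=120/157, sR=24/53, mL=5064/8321, mR=-4476/8321
obs B: pose=(-5,-8,S) → sL=24/61, sR=24/85, mL=1752/5185, mR=-1308/5185
sensor matrix S = [[120/157, 24/53], [24/61, 24/85]]; det S = 324864/8628877
solve [mL_A; mL_B] = S·[w00; w01] and [mR_A; mR_B] = S·[w10; w11]:
  w00 = 1/2, w01 = 1/2, w10 = -1, w11 = 1/2

1/2 1/2 -1 1/2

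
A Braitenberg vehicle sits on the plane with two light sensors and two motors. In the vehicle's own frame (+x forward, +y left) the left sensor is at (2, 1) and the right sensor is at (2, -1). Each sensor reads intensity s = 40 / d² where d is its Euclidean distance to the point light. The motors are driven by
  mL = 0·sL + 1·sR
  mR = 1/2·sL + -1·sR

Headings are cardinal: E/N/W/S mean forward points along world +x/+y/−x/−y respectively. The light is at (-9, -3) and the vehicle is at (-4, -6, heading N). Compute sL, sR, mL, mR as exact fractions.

left sensor world pos  = (-5, -4); dL² = 17
right sensor world pos = (-3, -4); dR² = 37
sL = 40/17 = 40/17
sR = 40/37 = 40/37
mL = 0·sL + 1·sR = 40/37
mR = 1/2·sL + -1·sR = 60/629

40/17 40/37 40/37 60/629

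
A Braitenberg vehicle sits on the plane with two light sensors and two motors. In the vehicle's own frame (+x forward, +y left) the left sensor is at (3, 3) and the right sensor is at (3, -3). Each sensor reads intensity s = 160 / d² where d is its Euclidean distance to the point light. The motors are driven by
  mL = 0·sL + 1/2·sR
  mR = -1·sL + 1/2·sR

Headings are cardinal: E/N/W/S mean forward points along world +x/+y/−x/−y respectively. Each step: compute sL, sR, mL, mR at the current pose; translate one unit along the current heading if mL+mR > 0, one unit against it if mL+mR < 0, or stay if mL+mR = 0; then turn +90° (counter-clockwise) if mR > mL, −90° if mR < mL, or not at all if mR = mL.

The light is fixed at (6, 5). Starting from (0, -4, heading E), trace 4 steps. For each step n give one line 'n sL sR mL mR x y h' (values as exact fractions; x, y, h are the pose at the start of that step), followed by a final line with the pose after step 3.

n=0: pose=(0,-4,E); sL=32/9, sR=160/153; mL=80/153, mR=-464/153; mL+mR=-128/51 → advance -1; mR−mL=-32/9 → turn -1·90°
n=1: pose=(-1,-4,S); sL=1, sR=40/61; mL=20/61, mR=-41/61; mL+mR=-21/61 → advance -1; mR−mL=-1 → turn -1·90°
n=2: pose=(-1,-3,W); sL=160/221, sR=32/25; mL=16/25, mR=-464/5525; mL+mR=3072/5525 → advance +1; mR−mL=-160/221 → turn -1·90°
n=3: pose=(-2,-3,N); sL=80/73, sR=16/5; mL=8/5, mR=184/365; mL+mR=768/365 → advance +1; mR−mL=-80/73 → turn -1·90°

0 32/9 160/153 80/153 -464/153 0 -4 E
1 1 40/61 20/61 -41/61 -1 -4 S
2 160/221 32/25 16/25 -464/5525 -1 -3 W
3 80/73 16/5 8/5 184/365 -2 -3 N
final -2 -2 E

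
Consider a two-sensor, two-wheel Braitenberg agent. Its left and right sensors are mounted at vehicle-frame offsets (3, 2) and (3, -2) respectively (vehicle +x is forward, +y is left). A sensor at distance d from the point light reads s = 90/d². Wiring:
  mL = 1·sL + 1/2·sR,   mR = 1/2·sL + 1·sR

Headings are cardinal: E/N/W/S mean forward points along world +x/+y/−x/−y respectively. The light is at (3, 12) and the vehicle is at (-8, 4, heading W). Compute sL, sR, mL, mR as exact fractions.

45/148 45/116 4275/8584 4635/8584

left sensor world pos  = (-11, 2); dL² = 296
right sensor world pos = (-11, 6); dR² = 232
sL = 90/296 = 45/148
sR = 90/232 = 45/116
mL = 1·sL + 1/2·sR = 4275/8584
mR = 1/2·sL + 1·sR = 4635/8584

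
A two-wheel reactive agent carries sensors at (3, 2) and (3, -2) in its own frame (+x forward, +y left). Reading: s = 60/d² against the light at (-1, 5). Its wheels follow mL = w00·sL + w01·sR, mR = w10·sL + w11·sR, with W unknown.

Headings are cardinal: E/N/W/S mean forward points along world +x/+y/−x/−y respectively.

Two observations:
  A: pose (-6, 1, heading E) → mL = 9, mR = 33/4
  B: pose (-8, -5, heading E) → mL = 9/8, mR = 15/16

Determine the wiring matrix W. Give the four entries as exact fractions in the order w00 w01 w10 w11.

1 1 1 1/2

obs A: pose=(-6,1,E) → sL=15/2, sR=3/2, mL=9, mR=33/4
obs B: pose=(-8,-5,E) → sL=3/4, sR=3/8, mL=9/8, mR=15/16
sensor matrix S = [[15/2, 3/2], [3/4, 3/8]]; det S = 27/16
solve [mL_A; mL_B] = S·[w00; w01] and [mR_A; mR_B] = S·[w10; w11]:
  w00 = 1, w01 = 1, w10 = 1, w11 = 1/2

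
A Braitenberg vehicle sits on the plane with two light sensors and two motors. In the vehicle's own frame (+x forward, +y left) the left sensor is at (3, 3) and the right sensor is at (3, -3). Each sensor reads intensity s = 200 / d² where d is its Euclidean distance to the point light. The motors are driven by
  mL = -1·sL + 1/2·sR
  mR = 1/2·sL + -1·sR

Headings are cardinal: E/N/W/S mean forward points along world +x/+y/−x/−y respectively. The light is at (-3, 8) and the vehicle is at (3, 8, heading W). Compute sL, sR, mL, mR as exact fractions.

left sensor world pos  = (0, 5); dL² = 18
right sensor world pos = (0, 11); dR² = 18
sL = 200/18 = 100/9
sR = 200/18 = 100/9
mL = -1·sL + 1/2·sR = -50/9
mR = 1/2·sL + -1·sR = -50/9

100/9 100/9 -50/9 -50/9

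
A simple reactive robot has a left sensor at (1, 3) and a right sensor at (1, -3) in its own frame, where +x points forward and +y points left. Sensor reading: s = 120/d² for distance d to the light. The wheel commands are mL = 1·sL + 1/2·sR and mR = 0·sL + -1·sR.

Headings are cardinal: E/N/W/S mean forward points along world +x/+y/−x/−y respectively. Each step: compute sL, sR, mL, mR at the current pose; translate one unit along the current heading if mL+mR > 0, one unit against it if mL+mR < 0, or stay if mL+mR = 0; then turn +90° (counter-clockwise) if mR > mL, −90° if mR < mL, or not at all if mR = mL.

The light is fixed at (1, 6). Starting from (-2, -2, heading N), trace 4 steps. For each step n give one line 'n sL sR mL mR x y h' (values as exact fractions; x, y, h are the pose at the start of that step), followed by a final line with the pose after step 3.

0 24/17 120/49 2196/833 -120/49 -2 -2 N
1 6 15/13 171/26 -15/13 -2 -1 E
2 24/13 120/89 2916/1157 -120/89 -1 -1 S
3 12/13 60/17 594/221 -60/17 -1 -2 W
final 0 -2 N

n=0: pose=(-2,-2,N); sL=24/17, sR=120/49; mL=2196/833, mR=-120/49; mL+mR=156/833 → advance +1; mR−mL=-4236/833 → turn -1·90°
n=1: pose=(-2,-1,E); sL=6, sR=15/13; mL=171/26, mR=-15/13; mL+mR=141/26 → advance +1; mR−mL=-201/26 → turn -1·90°
n=2: pose=(-1,-1,S); sL=24/13, sR=120/89; mL=2916/1157, mR=-120/89; mL+mR=1356/1157 → advance +1; mR−mL=-4476/1157 → turn -1·90°
n=3: pose=(-1,-2,W); sL=12/13, sR=60/17; mL=594/221, mR=-60/17; mL+mR=-186/221 → advance -1; mR−mL=-1374/221 → turn -1·90°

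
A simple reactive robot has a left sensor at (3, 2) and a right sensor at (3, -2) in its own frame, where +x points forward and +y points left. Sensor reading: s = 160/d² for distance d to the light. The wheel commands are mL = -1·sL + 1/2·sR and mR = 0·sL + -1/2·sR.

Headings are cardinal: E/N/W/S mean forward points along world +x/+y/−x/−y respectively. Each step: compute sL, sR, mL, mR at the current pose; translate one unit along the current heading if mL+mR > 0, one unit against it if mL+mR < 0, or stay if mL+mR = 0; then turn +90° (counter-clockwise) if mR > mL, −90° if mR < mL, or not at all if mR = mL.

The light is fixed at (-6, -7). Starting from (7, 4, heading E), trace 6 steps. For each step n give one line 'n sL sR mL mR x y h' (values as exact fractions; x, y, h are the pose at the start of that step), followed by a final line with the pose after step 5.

n=0: pose=(7,4,E); sL=32/85, sR=160/337; mL=-3984/28645, mR=-80/337; mL+mR=-32/85 → advance -1; mR−mL=-2816/28645 → turn -1·90°
n=1: pose=(6,4,S); sL=8/13, sR=40/41; mL=-68/533, mR=-20/41; mL+mR=-8/13 → advance -1; mR−mL=-192/533 → turn -1·90°
n=2: pose=(6,5,W); sL=160/181, sR=160/277; mL=-29840/50137, mR=-80/277; mL+mR=-160/181 → advance -1; mR−mL=15360/50137 → turn +1·90°
n=3: pose=(7,5,S); sL=80/153, sR=80/101; mL=-1960/15453, mR=-40/101; mL+mR=-80/153 → advance -1; mR−mL=-4160/15453 → turn -1·90°
n=4: pose=(7,6,W); sL=160/221, sR=32/65; mL=-528/1105, mR=-16/65; mL+mR=-160/221 → advance -1; mR−mL=256/1105 → turn +1·90°
n=5: pose=(8,6,S); sL=40/89, sR=40/61; mL=-660/5429, mR=-20/61; mL+mR=-40/89 → advance -1; mR−mL=-1120/5429 → turn -1·90°

0 32/85 160/337 -3984/28645 -80/337 7 4 E
1 8/13 40/41 -68/533 -20/41 6 4 S
2 160/181 160/277 -29840/50137 -80/277 6 5 W
3 80/153 80/101 -1960/15453 -40/101 7 5 S
4 160/221 32/65 -528/1105 -16/65 7 6 W
5 40/89 40/61 -660/5429 -20/61 8 6 S
final 8 7 W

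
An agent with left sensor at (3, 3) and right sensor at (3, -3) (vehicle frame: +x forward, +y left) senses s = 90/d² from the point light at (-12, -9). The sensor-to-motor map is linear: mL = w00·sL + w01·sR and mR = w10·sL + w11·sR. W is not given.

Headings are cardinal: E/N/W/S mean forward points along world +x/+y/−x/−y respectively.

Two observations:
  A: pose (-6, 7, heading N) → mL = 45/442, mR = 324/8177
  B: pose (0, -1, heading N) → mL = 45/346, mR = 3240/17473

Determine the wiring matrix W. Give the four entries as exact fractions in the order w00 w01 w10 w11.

obs A: pose=(-6,7,N) → sL=9/37, sR=45/221, mL=45/442, mR=324/8177
obs B: pose=(0,-1,N) → sL=45/101, sR=45/173, mL=45/346, mR=3240/17473
sensor matrix S = [[9/37, 45/221], [45/101, 45/173]]; det S = -3922020/142876721
solve [mL_A; mL_B] = S·[w00; w01] and [mR_A; mR_B] = S·[w10; w11]:
  w00 = 0, w01 = 1/2, w10 = 1, w11 = -1

0 1/2 1 -1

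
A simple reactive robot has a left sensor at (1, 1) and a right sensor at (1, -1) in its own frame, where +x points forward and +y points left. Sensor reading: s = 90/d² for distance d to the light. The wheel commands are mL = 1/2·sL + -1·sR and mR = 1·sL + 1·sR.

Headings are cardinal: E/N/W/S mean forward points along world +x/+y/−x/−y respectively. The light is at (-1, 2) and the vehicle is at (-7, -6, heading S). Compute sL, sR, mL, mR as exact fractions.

left sensor world pos  = (-6, -7); dL² = 106
right sensor world pos = (-8, -7); dR² = 130
sL = 90/106 = 45/53
sR = 90/130 = 9/13
mL = 1/2·sL + -1·sR = -369/1378
mR = 1·sL + 1·sR = 1062/689

45/53 9/13 -369/1378 1062/689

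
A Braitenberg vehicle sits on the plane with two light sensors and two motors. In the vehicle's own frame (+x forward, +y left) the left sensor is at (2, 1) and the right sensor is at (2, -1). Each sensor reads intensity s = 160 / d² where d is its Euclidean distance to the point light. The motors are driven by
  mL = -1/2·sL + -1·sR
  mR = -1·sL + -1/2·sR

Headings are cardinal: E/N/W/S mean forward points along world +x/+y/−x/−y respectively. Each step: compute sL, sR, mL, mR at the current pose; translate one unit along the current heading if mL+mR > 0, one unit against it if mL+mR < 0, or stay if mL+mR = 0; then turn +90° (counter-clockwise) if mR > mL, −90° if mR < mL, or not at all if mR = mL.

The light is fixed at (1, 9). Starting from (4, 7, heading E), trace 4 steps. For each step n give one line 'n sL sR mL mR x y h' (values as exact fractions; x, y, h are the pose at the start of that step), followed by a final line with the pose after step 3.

n=0: pose=(4,7,E); sL=80/13, sR=80/17; mL=-1720/221, mR=-1880/221; mL+mR=-3600/221 → advance -1; mR−mL=-160/221 → turn -1·90°
n=1: pose=(3,7,S); sL=32/5, sR=160/17; mL=-1072/85, mR=-944/85; mL+mR=-2016/85 → advance -1; mR−mL=128/85 → turn +1·90°
n=2: pose=(3,8,E); sL=10, sR=8; mL=-13, mR=-14; mL+mR=-27 → advance -1; mR−mL=-1 → turn -1·90°
n=3: pose=(2,8,S); sL=160/13, sR=160/9; mL=-2800/117, mR=-2480/117; mL+mR=-1760/39 → advance -1; mR−mL=320/117 → turn +1·90°

0 80/13 80/17 -1720/221 -1880/221 4 7 E
1 32/5 160/17 -1072/85 -944/85 3 7 S
2 10 8 -13 -14 3 8 E
3 160/13 160/9 -2800/117 -2480/117 2 8 S
final 2 9 E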